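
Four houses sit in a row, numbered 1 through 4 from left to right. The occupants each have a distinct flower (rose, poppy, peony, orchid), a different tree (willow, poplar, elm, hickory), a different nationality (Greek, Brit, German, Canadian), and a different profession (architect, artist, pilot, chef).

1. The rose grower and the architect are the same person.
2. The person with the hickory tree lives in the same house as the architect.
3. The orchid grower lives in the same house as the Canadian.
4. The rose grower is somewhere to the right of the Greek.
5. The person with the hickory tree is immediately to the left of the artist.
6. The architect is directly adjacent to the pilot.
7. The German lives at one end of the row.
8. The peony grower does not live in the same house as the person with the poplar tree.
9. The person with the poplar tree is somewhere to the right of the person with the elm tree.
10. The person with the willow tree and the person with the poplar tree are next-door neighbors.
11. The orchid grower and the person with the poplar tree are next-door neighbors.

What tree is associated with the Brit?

The rose grower is narrowed to house 2 or 3; consider each.
Placing it in house 3 leads to a contradiction, so it's in house 2.
The architect is in house 2 (clue 1).
By clue 2, the person with the hickory tree is in house 2.
Clue 4: the Greek is in house 1.
Clue 5: the artist is in house 3.
The only nationality still possible for house 4 is German.
The only profession still possible for house 1 is pilot.
House 4 profession: only chef fits.
Clue 3: the orchid grower is in house 3.
The Canadian is in house 3 (clue 3).
Clue 11: the person with the poplar tree is in house 4.
House 1's tree must be elm (nothing else left).
That leaves willow as the tree for house 3.
House 2 nationality: only Brit fits.
Clue 8: the peony grower is in house 1.
The only flower still possible for house 4 is poppy.
So: house 1 = peony/elm/Greek/pilot, house 2 = rose/hickory/Brit/architect, house 3 = orchid/willow/Canadian/artist, house 4 = poppy/poplar/German/chef.

hickory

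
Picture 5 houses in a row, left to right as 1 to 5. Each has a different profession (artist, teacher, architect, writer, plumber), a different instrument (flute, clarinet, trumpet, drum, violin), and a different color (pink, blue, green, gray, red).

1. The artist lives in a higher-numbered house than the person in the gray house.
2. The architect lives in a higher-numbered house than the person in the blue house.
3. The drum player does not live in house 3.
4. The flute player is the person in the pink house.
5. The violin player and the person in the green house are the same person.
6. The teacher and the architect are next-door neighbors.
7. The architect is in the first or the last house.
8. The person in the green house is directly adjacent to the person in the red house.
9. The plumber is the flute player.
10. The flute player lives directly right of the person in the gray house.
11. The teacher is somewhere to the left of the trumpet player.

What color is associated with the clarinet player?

By clue 7, the architect is in house 5.
From clue 6, the teacher must be in house 4.
The trumpet player is in house 5 (clue 11).
That leaves writer as the profession for house 1.
The only color still possible for house 5 is red.
By clue 8, the person in the green house is in house 4.
The violin player is in house 4 (clue 5).
The artist is narrowed to house 2 or 3; consider each.
Placing it in house 2 leads to a contradiction, so it's in house 3.
House 2's profession must be plumber (nothing else left).
Clue 9 places the flute player in house 2.
The person in the gray house is in house 1 (clue 10).
House 1's instrument must be drum (nothing else left).
House 3 instrument: only clarinet fits.
From clue 4, the person in the pink house must be in house 2.
That leaves blue as the color for house 3.
So: house 1 = writer/drum/gray, house 2 = plumber/flute/pink, house 3 = artist/clarinet/blue, house 4 = teacher/violin/green, house 5 = architect/trumpet/red.

blue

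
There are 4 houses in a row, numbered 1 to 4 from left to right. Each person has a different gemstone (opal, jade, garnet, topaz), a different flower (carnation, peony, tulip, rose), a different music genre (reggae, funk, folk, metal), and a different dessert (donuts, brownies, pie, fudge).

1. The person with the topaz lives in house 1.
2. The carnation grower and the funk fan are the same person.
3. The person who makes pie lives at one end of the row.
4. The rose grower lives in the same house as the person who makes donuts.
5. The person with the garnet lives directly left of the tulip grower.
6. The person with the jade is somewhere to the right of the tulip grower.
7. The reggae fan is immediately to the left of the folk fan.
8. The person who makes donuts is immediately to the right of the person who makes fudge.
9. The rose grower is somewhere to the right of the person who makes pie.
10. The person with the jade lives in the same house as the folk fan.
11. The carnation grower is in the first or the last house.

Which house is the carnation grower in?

1

By clue 1, the person with the topaz is in house 1.
The person who makes pie is in house 1 (clue 9).
From clue 5, the person with the garnet must be in house 2.
Clue 5 places the tulip grower in house 3.
From clue 6, the person with the jade must be in house 4.
Clue 10 places the folk fan in house 4.
That leaves opal as the gemstone for house 3.
Clue 2: the carnation grower is in house 1.
The rose grower is in house 4 (clue 4).
Clue 4 places the person who makes donuts in house 4.
By clue 7, the reggae fan is in house 3.
By clue 8, the person who makes fudge is in house 3.
That leaves peony as the flower for house 2.
House 1 music genre: only funk fits.
House 2 music genre: only metal fits.
House 2 dessert: only brownies fits.
So: house 1 = topaz/carnation/funk/pie, house 2 = garnet/peony/metal/brownies, house 3 = opal/tulip/reggae/fudge, house 4 = jade/rose/folk/donuts.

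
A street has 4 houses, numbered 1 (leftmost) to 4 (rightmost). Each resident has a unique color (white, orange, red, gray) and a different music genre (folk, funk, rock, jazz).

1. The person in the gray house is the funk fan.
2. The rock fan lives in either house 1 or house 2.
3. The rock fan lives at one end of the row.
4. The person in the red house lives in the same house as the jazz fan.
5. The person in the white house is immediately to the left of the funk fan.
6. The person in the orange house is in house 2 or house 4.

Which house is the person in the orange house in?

The rock fan is in house 1 (clue 3).
The only color still possible for house 1 is white.
By clue 5, the funk fan is in house 2.
From clue 1, the person in the gray house must be in house 2.
House 3 color: only red fits.
The only color still possible for house 4 is orange.
By clue 4, the jazz fan is in house 3.
House 4's music genre must be folk (nothing else left).
So: house 1 = white/rock, house 2 = gray/funk, house 3 = red/jazz, house 4 = orange/folk.

4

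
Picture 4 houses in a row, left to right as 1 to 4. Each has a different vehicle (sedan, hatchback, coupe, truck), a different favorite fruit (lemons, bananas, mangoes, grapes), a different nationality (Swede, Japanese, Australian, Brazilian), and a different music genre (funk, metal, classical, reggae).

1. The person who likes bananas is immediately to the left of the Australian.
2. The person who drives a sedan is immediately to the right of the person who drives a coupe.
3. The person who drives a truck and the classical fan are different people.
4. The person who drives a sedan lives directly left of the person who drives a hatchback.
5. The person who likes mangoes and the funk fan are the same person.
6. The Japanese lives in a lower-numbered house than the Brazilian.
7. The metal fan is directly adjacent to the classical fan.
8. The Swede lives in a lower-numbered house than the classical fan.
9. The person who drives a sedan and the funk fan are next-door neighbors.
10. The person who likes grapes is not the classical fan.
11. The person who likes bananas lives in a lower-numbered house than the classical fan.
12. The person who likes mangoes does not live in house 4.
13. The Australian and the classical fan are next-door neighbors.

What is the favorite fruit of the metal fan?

grapes

The person who drives a coupe is narrowed to house 1 or 2; consider each.
Placing it in house 1 leads to a contradiction, so it's in house 2.
Clue 2 places the person who drives a sedan in house 3.
The person who drives a hatchback is in house 4 (clue 4).
The funk fan is in house 2 (clue 9).
So house 1 gets truck for vehicle.
By clue 5, the person who likes mangoes is in house 2.
So house 1 gets reggae for music genre.
Clue 13: the classical fan is in house 3.
The only music genre still possible for house 4 is metal.
From clue 11, the person who likes bananas must be in house 1.
That leaves lemons as the favorite fruit for house 3.
House 4's favorite fruit must be grapes (nothing else left).
Clue 1: the Australian is in house 2.
House 4 nationality: only Brazilian fits.
House 1's nationality must be Swede (nothing else left).
House 3's nationality must be Japanese (nothing else left).
So: house 1 = truck/bananas/Swede/reggae, house 2 = coupe/mangoes/Australian/funk, house 3 = sedan/lemons/Japanese/classical, house 4 = hatchback/grapes/Brazilian/metal.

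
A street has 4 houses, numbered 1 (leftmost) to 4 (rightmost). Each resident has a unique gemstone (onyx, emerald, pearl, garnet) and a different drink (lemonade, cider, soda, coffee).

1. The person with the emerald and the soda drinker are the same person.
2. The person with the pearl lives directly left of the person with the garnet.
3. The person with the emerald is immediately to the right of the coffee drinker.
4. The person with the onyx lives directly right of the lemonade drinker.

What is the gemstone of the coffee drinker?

So house 1 gets pearl for gemstone.
From clue 2, the person with the garnet must be in house 2.
So house 1 gets cider for drink.
House 4 drink: only soda fits.
Clue 1 places the person with the emerald in house 4.
By clue 3, the coffee drinker is in house 3.
So house 3 gets onyx for gemstone.
House 2 drink: only lemonade fits.
So: house 1 = pearl/cider, house 2 = garnet/lemonade, house 3 = onyx/coffee, house 4 = emerald/soda.

onyx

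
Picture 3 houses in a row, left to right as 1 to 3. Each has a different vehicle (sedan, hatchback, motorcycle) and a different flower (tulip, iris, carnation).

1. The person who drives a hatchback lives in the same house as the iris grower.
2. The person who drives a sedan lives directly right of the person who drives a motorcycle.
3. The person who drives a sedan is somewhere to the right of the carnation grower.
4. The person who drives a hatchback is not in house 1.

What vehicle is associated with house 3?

So house 1 gets motorcycle for vehicle.
By clue 2, the person who drives a sedan is in house 2.
Clue 3: the carnation grower is in house 1.
House 3 vehicle: only hatchback fits.
By clue 1, the iris grower is in house 3.
The only flower still possible for house 2 is tulip.
So: house 1 = motorcycle/carnation, house 2 = sedan/tulip, house 3 = hatchback/iris.

hatchback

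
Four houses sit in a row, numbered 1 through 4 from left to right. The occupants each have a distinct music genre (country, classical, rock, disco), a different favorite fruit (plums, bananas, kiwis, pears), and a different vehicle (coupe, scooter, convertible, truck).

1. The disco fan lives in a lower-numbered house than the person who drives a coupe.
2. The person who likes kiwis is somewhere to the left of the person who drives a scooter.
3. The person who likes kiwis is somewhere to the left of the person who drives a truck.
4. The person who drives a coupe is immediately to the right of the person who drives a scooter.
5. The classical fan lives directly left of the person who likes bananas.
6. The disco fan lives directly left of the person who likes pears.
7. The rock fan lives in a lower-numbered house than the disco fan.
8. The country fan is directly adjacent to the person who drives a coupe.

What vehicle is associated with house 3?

coupe

House 4's music genre must be country (nothing else left).
House 1's vehicle must be convertible (nothing else left).
Clue 8: the person who drives a coupe is in house 3.
The only vehicle still possible for house 2 is scooter.
That leaves truck as the vehicle for house 4.
From clue 1, the disco fan must be in house 2.
The person who likes kiwis is in house 1 (clue 2).
The person who likes pears is in house 3 (clue 6).
Clue 7: the rock fan is in house 1.
House 3 music genre: only classical fits.
By clue 5, the person who likes bananas is in house 4.
House 2's favorite fruit must be plums (nothing else left).
So: house 1 = rock/kiwis/convertible, house 2 = disco/plums/scooter, house 3 = classical/pears/coupe, house 4 = country/bananas/truck.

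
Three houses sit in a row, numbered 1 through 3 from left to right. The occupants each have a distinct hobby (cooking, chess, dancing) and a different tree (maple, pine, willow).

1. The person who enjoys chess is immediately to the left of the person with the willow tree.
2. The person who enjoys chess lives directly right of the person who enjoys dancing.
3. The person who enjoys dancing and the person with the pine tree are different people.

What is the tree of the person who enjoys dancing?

From clue 2, the person who enjoys chess must be in house 2.
From clue 2, the person who enjoys dancing must be in house 1.
House 3's hobby must be cooking (nothing else left).
So house 1 gets maple for tree.
Clue 1 places the person with the willow tree in house 3.
House 2 tree: only pine fits.
So: house 1 = dancing/maple, house 2 = chess/pine, house 3 = cooking/willow.

maple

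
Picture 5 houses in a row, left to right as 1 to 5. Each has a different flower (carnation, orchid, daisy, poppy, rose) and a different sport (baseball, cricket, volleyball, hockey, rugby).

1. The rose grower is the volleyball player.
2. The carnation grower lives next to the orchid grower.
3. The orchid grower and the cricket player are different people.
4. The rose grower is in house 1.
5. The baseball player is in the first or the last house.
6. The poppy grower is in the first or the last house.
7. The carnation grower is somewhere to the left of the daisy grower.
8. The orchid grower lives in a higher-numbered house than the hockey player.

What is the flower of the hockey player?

By clue 4, the rose grower is in house 1.
The volleyball player is in house 1 (clue 1).
So house 5 gets poppy for flower.
That leaves carnation as the flower for house 2.
The only sport still possible for house 5 is baseball.
By clue 2, the orchid grower is in house 3.
Clue 8 places the hockey player in house 2.
House 4's flower must be daisy (nothing else left).
House 3's sport must be rugby (nothing else left).
The only sport still possible for house 4 is cricket.
So: house 1 = rose/volleyball, house 2 = carnation/hockey, house 3 = orchid/rugby, house 4 = daisy/cricket, house 5 = poppy/baseball.

carnation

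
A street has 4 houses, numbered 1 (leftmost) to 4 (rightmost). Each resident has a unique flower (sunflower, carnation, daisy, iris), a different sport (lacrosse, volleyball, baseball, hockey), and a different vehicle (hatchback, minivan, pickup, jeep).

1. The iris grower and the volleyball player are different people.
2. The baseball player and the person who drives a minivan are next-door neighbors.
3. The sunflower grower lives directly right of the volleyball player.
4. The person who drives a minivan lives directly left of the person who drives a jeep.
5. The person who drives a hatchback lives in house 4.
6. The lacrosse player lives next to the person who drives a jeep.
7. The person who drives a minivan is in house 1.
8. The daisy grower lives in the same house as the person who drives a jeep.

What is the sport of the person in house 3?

volleyball

Clue 5: the person who drives a hatchback is in house 4.
From clue 7, the person who drives a minivan must be in house 1.
From clue 2, the baseball player must be in house 2.
From clue 4, the person who drives a jeep must be in house 2.
Clue 8 places the daisy grower in house 2.
The only sport still possible for house 4 is hockey.
So house 3 gets pickup for vehicle.
From clue 3, the sunflower grower must be in house 4.
By clue 3, the volleyball player is in house 3.
The only sport still possible for house 1 is lacrosse.
The iris grower is in house 1 (clue 1).
So house 3 gets carnation for flower.
So: house 1 = iris/lacrosse/minivan, house 2 = daisy/baseball/jeep, house 3 = carnation/volleyball/pickup, house 4 = sunflower/hockey/hatchback.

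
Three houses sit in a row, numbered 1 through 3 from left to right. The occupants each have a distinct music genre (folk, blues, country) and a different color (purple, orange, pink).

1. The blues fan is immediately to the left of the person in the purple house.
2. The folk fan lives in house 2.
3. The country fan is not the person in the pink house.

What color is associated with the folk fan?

Clue 2: the folk fan is in house 2.
So house 1 gets blues for music genre.
The only music genre still possible for house 3 is country.
By clue 1, the person in the purple house is in house 2.
House 1's color must be pink (nothing else left).
House 3's color must be orange (nothing else left).
So: house 1 = blues/pink, house 2 = folk/purple, house 3 = country/orange.

purple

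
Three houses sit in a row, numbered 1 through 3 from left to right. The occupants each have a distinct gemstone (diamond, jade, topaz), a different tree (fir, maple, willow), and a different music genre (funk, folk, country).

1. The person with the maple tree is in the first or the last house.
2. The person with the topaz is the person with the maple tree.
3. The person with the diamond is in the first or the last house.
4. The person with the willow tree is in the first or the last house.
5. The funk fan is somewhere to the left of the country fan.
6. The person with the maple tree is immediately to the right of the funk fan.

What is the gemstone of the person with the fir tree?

From clue 6, the person with the maple tree must be in house 3.
The funk fan is in house 2 (clue 6).
That leaves jade as the gemstone for house 2.
So house 1 gets willow for tree.
House 2's tree must be fir (nothing else left).
House 1 music genre: only folk fits.
The only music genre still possible for house 3 is country.
The person with the topaz is in house 3 (clue 2).
House 1 gemstone: only diamond fits.
So: house 1 = diamond/willow/folk, house 2 = jade/fir/funk, house 3 = topaz/maple/country.

jade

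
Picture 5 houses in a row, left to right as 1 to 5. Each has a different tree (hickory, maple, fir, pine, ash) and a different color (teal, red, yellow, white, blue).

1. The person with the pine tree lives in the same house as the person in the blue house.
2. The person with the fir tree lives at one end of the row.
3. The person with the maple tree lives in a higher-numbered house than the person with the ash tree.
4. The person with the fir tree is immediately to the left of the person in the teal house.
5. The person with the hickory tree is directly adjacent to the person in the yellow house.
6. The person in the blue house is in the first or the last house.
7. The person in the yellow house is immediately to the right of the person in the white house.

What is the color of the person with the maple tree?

yellow

Clue 4 places the person with the fir tree in house 1.
From clue 4, the person in the teal house must be in house 2.
The person with the pine tree is in house 5 (clue 1).
From clue 1, the person in the blue house must be in house 5.
So house 1 gets red for color.
House 3's color must be white (nothing else left).
That leaves yellow as the color for house 4.
The person with the hickory tree is in house 3 (clue 5).
The only tree still possible for house 2 is ash.
The only tree still possible for house 4 is maple.
So: house 1 = fir/red, house 2 = ash/teal, house 3 = hickory/white, house 4 = maple/yellow, house 5 = pine/blue.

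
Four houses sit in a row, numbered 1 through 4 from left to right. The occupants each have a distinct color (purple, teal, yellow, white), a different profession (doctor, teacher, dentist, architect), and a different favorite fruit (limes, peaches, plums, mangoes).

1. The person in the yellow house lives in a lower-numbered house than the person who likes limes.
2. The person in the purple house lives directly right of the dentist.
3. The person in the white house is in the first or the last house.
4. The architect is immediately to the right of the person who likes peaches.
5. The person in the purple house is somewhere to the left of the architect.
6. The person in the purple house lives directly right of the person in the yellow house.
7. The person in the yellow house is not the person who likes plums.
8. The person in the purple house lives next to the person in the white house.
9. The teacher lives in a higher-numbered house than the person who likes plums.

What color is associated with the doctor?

The person in the purple house is narrowed to house 2 or 3; consider each.
Placing it in house 2 leads to a contradiction, so it's in house 3.
Clue 2: the dentist is in house 2.
From clue 5, the architect must be in house 4.
By clue 6, the person in the yellow house is in house 2.
Clue 8 places the person in the white house in house 4.
House 1 color: only teal fits.
The only profession still possible for house 1 is doctor.
So house 3 gets teacher for profession.
From clue 4, the person who likes peaches must be in house 3.
From clue 9, the person who likes plums must be in house 1.
So house 2 gets mangoes for favorite fruit.
House 4's favorite fruit must be limes (nothing else left).
So: house 1 = teal/doctor/plums, house 2 = yellow/dentist/mangoes, house 3 = purple/teacher/peaches, house 4 = white/architect/limes.

teal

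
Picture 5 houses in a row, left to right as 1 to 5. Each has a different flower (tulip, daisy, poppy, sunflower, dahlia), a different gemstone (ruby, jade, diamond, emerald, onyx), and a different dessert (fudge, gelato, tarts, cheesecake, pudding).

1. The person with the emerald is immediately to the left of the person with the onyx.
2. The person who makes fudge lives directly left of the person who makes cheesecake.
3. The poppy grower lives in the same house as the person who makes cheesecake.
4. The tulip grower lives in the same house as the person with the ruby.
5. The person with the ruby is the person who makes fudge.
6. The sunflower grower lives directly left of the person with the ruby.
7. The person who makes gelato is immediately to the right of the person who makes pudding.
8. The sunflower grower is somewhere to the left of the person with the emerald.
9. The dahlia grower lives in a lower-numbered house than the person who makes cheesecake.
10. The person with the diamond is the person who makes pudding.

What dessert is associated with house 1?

pudding

The poppy grower is narrowed to house 3 or 4 or 5; consider each.
Placing it in house 3 and house 5 leads to a contradiction, so it's in house 4.
Clue 3: the person who makes cheesecake is in house 4.
So house 5 gets daisy for flower.
By clue 2, the person who makes fudge is in house 3.
By clue 5, the person with the ruby is in house 3.
Clue 6 places the sunflower grower in house 2.
The only flower still possible for house 1 is dahlia.
House 3 flower: only tulip fits.
The only gemstone still possible for house 4 is emerald.
That leaves onyx as the gemstone for house 5.
House 1 dessert: only pudding fits.
House 2 dessert: only gelato fits.
House 5 dessert: only tarts fits.
By clue 10, the person with the diamond is in house 1.
The only gemstone still possible for house 2 is jade.
So: house 1 = dahlia/diamond/pudding, house 2 = sunflower/jade/gelato, house 3 = tulip/ruby/fudge, house 4 = poppy/emerald/cheesecake, house 5 = daisy/onyx/tarts.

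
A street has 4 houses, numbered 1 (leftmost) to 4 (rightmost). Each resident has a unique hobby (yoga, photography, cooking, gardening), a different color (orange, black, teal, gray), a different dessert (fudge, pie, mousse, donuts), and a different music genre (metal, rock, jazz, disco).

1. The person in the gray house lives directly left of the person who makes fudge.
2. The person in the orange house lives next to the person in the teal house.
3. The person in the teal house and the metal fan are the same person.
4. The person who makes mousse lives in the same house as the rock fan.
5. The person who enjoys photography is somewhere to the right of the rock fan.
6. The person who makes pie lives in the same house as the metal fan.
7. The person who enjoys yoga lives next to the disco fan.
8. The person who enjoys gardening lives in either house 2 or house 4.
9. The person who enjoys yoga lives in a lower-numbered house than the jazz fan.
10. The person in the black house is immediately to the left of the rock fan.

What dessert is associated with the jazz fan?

fudge

The person who enjoys gardening is narrowed to house 2 or 4; consider each.
Placing it in house 2 leads to a contradiction, so it's in house 4.
Clue 5: the rock fan is in house 2.
From clue 10, the person in the black house must be in house 1.
So house 3 gets photography for hobby.
Clue 4: the person who makes mousse is in house 2.
Clue 7 places the person who enjoys yoga in house 2.
House 1 hobby: only cooking fits.
So house 1 gets donuts for dessert.
House 1's music genre must be disco (nothing else left).
The person in the gray house is narrowed to house 2 or 3; consider each.
Placing it in house 3 leads to a contradiction, so it's in house 2.
Clue 1: the person who makes fudge is in house 3.
House 4's dessert must be pie (nothing else left).
From clue 6, the metal fan must be in house 4.
House 3 music genre: only jazz fits.
By clue 3, the person in the teal house is in house 4.
That leaves orange as the color for house 3.
So: house 1 = cooking/black/donuts/disco, house 2 = yoga/gray/mousse/rock, house 3 = photography/orange/fudge/jazz, house 4 = gardening/teal/pie/metal.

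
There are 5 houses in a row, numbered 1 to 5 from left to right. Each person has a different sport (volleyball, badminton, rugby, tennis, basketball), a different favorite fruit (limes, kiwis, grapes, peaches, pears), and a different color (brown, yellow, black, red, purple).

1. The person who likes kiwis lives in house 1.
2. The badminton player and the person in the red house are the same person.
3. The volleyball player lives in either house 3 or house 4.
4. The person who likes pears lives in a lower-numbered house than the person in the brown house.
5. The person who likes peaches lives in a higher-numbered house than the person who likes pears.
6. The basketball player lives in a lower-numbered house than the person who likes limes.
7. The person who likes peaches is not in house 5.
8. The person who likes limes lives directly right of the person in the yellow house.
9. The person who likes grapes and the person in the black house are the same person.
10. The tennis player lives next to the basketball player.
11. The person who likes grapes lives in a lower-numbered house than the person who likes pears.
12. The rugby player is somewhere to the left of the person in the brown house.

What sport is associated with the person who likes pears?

The person who likes kiwis is in house 1 (clue 1).
House 5's favorite fruit must be limes (nothing else left).
Clue 8: the person in the yellow house is in house 4.
From clue 11, the person who likes grapes must be in house 2.
From clue 11, the person who likes pears must be in house 3.
The only favorite fruit still possible for house 4 is peaches.
Clue 4 places the person in the brown house in house 5.
Clue 9: the person in the black house is in house 2.
So house 5 gets tennis for sport.
From clue 10, the basketball player must be in house 4.
The only sport still possible for house 2 is rugby.
House 1 sport: only badminton fits.
House 3 sport: only volleyball fits.
Clue 2 places the person in the red house in house 1.
The only color still possible for house 3 is purple.
So: house 1 = badminton/kiwis/red, house 2 = rugby/grapes/black, house 3 = volleyball/pears/purple, house 4 = basketball/peaches/yellow, house 5 = tennis/limes/brown.

volleyball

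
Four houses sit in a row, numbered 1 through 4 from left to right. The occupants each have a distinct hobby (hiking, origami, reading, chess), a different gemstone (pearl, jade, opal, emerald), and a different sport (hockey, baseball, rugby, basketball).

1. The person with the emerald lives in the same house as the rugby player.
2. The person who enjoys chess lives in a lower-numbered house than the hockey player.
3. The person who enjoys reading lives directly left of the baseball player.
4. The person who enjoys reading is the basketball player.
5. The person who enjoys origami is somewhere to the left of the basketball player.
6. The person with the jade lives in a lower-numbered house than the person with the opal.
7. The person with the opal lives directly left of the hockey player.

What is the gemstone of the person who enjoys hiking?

pearl

House 4 hobby: only hiking fits.
That leaves rugby as the sport for house 1.
By clue 1, the person with the emerald is in house 1.
House 4's gemstone must be pearl (nothing else left).
The person with the opal is in house 3 (clue 6).
By clue 7, the hockey player is in house 4.
That leaves jade as the gemstone for house 2.
So house 2 gets basketball for sport.
The only sport still possible for house 3 is baseball.
By clue 3, the person who enjoys reading is in house 2.
The person who enjoys origami is in house 1 (clue 5).
The only hobby still possible for house 3 is chess.
So: house 1 = origami/emerald/rugby, house 2 = reading/jade/basketball, house 3 = chess/opal/baseball, house 4 = hiking/pearl/hockey.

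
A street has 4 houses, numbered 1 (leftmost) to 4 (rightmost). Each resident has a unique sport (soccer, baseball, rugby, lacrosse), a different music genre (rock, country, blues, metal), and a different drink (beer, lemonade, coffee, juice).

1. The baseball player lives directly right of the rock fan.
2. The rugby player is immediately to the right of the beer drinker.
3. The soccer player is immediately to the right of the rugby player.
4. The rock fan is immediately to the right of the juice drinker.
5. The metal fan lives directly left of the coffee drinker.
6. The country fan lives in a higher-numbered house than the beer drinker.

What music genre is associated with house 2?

metal

House 1's sport must be lacrosse (nothing else left).
House 2's sport must be rugby (nothing else left).
From clue 2, the beer drinker must be in house 1.
Clue 3: the soccer player is in house 3.
That leaves baseball as the sport for house 4.
House 2 drink: only juice fits.
The rock fan is in house 3 (clue 1).
The only music genre still possible for house 1 is blues.
House 2's music genre must be metal (nothing else left).
The only music genre still possible for house 4 is country.
The coffee drinker is in house 3 (clue 5).
So house 4 gets lemonade for drink.
So: house 1 = lacrosse/blues/beer, house 2 = rugby/metal/juice, house 3 = soccer/rock/coffee, house 4 = baseball/country/lemonade.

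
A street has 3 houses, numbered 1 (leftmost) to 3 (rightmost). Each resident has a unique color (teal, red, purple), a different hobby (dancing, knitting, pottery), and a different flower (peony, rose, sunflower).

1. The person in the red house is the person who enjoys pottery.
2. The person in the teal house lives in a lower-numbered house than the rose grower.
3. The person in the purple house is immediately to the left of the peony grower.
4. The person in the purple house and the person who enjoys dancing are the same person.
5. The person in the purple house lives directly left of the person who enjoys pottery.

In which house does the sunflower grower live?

That leaves red as the color for house 3.
House 1's flower must be sunflower (nothing else left).
The person who enjoys pottery is in house 3 (clue 1).
By clue 5, the person in the purple house is in house 2.
The only color still possible for house 1 is teal.
By clue 3, the peony grower is in house 3.
The person who enjoys dancing is in house 2 (clue 4).
House 1 hobby: only knitting fits.
House 2 flower: only rose fits.
So: house 1 = teal/knitting/sunflower, house 2 = purple/dancing/rose, house 3 = red/pottery/peony.

1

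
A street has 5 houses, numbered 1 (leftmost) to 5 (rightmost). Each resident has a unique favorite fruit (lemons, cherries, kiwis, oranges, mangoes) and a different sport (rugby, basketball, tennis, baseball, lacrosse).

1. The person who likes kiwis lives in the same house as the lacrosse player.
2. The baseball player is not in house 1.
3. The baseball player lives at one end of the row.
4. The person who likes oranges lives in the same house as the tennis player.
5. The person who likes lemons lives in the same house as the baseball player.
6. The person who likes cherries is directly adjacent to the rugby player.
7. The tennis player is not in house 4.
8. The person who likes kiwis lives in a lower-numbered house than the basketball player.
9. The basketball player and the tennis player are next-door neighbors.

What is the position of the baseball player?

5

Clue 3: the baseball player is in house 5.
The person who likes lemons is in house 5 (clue 5).
The person who likes kiwis is narrowed to house 1 or 2 or 3; consider each.
Placing it in house 2 and house 3 leads to a contradiction, so it's in house 1.
The lacrosse player is in house 1 (clue 1).
The person who likes oranges is narrowed to house 2 or 3; consider each.
Placing it in house 3 leads to a contradiction, so it's in house 2.
Clue 4 places the tennis player in house 2.
Clue 9: the basketball player is in house 3.
That leaves rugby as the sport for house 4.
The person who likes cherries is in house 3 (clue 6).
House 4's favorite fruit must be mangoes (nothing else left).
So: house 1 = kiwis/lacrosse, house 2 = oranges/tennis, house 3 = cherries/basketball, house 4 = mangoes/rugby, house 5 = lemons/baseball.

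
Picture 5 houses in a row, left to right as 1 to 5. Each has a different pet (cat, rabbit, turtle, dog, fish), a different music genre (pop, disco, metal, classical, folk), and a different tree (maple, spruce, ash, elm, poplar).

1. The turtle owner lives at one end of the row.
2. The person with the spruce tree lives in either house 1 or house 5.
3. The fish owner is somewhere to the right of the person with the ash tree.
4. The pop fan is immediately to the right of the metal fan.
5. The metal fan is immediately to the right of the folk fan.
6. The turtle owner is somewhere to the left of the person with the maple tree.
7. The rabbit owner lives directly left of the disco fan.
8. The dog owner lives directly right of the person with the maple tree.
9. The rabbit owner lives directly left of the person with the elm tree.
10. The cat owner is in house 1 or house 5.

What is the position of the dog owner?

4

By clue 6, the turtle owner is in house 1.
So house 5 gets cat for pet.
The dog owner is narrowed to house 3 or 4; consider each.
Placing it in house 3 leads to a contradiction, so it's in house 4.
By clue 8, the person with the maple tree is in house 3.
By clue 9, the rabbit owner is in house 3.
The person with the elm tree is in house 4 (clue 9).
The only pet still possible for house 2 is fish.
Clue 3 places the person with the ash tree in house 1.
The disco fan is in house 4 (clue 7).
House 2's tree must be poplar (nothing else left).
House 5 tree: only spruce fits.
From clue 4, the pop fan must be in house 3.
By clue 4, the metal fan is in house 2.
From clue 5, the folk fan must be in house 1.
So house 5 gets classical for music genre.
So: house 1 = turtle/folk/ash, house 2 = fish/metal/poplar, house 3 = rabbit/pop/maple, house 4 = dog/disco/elm, house 5 = cat/classical/spruce.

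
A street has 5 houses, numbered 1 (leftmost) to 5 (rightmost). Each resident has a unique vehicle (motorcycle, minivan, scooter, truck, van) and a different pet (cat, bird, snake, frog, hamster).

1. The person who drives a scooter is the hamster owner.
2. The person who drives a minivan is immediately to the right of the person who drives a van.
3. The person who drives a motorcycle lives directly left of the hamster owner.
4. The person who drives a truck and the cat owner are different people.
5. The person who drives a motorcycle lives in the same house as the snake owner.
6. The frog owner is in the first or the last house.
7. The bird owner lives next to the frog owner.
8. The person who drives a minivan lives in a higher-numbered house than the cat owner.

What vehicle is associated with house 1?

The bird owner is narrowed to house 2 or 4; consider each.
Placing it in house 2 leads to a contradiction, so it's in house 4.
Clue 7: the frog owner is in house 5.
The person who drives a motorcycle is narrowed to house 1 or 2; consider each.
Placing it in house 2 leads to a contradiction, so it's in house 1.
From clue 3, the hamster owner must be in house 2.
Clue 5: the snake owner is in house 1.
House 3 pet: only cat fits.
By clue 1, the person who drives a scooter is in house 2.
That leaves van as the vehicle for house 3.
Clue 2: the person who drives a minivan is in house 4.
So house 5 gets truck for vehicle.
So: house 1 = motorcycle/snake, house 2 = scooter/hamster, house 3 = van/cat, house 4 = minivan/bird, house 5 = truck/frog.

motorcycle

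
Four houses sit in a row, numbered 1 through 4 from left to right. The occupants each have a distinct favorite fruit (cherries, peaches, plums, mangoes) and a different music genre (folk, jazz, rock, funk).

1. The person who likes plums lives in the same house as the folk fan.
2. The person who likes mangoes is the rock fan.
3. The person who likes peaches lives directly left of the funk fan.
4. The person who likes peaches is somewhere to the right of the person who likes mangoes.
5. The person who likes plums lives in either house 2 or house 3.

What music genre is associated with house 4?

funk

The only favorite fruit still possible for house 4 is cherries.
House 1's favorite fruit must be mangoes (nothing else left).
Clue 2 places the rock fan in house 1.
The person who likes peaches is narrowed to house 2 or 3; consider each.
Placing it in house 2 leads to a contradiction, so it's in house 3.
Clue 3 places the funk fan in house 4.
The only favorite fruit still possible for house 2 is plums.
From clue 1, the folk fan must be in house 2.
So house 3 gets jazz for music genre.
So: house 1 = mangoes/rock, house 2 = plums/folk, house 3 = peaches/jazz, house 4 = cherries/funk.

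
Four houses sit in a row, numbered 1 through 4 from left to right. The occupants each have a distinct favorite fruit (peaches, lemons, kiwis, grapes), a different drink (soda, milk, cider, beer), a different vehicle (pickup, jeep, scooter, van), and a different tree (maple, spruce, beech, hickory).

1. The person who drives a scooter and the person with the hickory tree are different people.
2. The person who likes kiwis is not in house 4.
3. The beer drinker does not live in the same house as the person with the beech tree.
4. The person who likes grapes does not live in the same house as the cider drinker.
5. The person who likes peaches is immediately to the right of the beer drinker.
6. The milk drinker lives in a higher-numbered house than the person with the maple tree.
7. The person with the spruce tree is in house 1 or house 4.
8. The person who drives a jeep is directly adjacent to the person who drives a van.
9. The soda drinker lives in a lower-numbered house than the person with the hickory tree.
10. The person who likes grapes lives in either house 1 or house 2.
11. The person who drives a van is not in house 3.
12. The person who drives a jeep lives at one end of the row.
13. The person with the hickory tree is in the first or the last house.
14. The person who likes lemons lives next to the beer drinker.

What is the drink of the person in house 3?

The person with the hickory tree is in house 4 (clue 13).
The person who drives a jeep is in house 1 (clue 8).
From clue 8, the person who drives a van must be in house 2.
That leaves pickup as the vehicle for house 4.
House 1 tree: only spruce fits.
That leaves scooter as the vehicle for house 3.
The person who likes grapes is narrowed to house 1 or 2; consider each.
Placing it in house 2 leads to a contradiction, so it's in house 1.
The person who likes kiwis is narrowed to house 2 or 3; consider each.
Placing it in house 2 leads to a contradiction, so it's in house 3.
The person who likes lemons is narrowed to house 2 or 4; consider each.
Placing it in house 4 leads to a contradiction, so it's in house 2.
The only favorite fruit still possible for house 4 is peaches.
From clue 5, the beer drinker must be in house 3.
The only drink still possible for house 1 is soda.
The only drink still possible for house 2 is cider.
So house 4 gets milk for drink.
Clue 3 places the person with the beech tree in house 2.
The only tree still possible for house 3 is maple.
So: house 1 = grapes/soda/jeep/spruce, house 2 = lemons/cider/van/beech, house 3 = kiwis/beer/scooter/maple, house 4 = peaches/milk/pickup/hickory.

beer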